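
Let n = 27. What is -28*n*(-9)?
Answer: 6804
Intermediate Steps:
-28*n*(-9) = -28*27*(-9) = -756*(-9) = 6804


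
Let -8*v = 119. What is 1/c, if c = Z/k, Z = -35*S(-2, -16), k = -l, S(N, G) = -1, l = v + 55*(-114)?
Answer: 50279/280 ≈ 179.57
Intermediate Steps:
v = -119/8 (v = -1/8*119 = -119/8 ≈ -14.875)
l = -50279/8 (l = -119/8 + 55*(-114) = -119/8 - 6270 = -50279/8 ≈ -6284.9)
k = 50279/8 (k = -1*(-50279/8) = 50279/8 ≈ 6284.9)
Z = 35 (Z = -35*(-1) = 35)
c = 280/50279 (c = 35/(50279/8) = 35*(8/50279) = 280/50279 ≈ 0.0055689)
1/c = 1/(280/50279) = 50279/280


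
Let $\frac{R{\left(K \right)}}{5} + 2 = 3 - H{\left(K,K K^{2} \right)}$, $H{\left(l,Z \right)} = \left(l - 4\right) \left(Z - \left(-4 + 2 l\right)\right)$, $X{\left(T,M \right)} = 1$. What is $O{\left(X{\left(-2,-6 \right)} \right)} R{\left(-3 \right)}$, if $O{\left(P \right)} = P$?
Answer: $-590$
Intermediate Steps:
$H{\left(l,Z \right)} = \left(-4 + l\right) \left(4 + Z - 2 l\right)$
$R{\left(K \right)} = 85 - 60 K - 5 K^{4} + 10 K^{2} + 20 K^{3}$ ($R{\left(K \right)} = -10 + 5 \left(3 - \left(-16 - 4 K K^{2} - 2 K^{2} + 12 K + K K^{2} K\right)\right) = -10 + 5 \left(3 - \left(-16 - 4 K^{3} - 2 K^{2} + 12 K + K^{3} K\right)\right) = -10 + 5 \left(3 - \left(-16 - 4 K^{3} - 2 K^{2} + 12 K + K^{4}\right)\right) = -10 + 5 \left(3 - \left(-16 + K^{4} - 4 K^{3} - 2 K^{2} + 12 K\right)\right) = -10 + 5 \left(3 + \left(16 - K^{4} - 12 K + 2 K^{2} + 4 K^{3}\right)\right) = -10 + 5 \left(19 - K^{4} - 12 K + 2 K^{2} + 4 K^{3}\right) = -10 + \left(95 - 60 K - 5 K^{4} + 10 K^{2} + 20 K^{3}\right) = 85 - 60 K - 5 K^{4} + 10 K^{2} + 20 K^{3}$)
$O{\left(X{\left(-2,-6 \right)} \right)} R{\left(-3 \right)} = 1 \left(85 - -180 - 5 \left(-3\right)^{4} + 10 \left(-3\right)^{2} + 20 \left(-3\right)^{3}\right) = 1 \left(85 + 180 - 405 + 10 \cdot 9 + 20 \left(-27\right)\right) = 1 \left(85 + 180 - 405 + 90 - 540\right) = 1 \left(-590\right) = -590$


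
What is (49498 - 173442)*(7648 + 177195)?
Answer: -22910180792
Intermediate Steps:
(49498 - 173442)*(7648 + 177195) = -123944*184843 = -22910180792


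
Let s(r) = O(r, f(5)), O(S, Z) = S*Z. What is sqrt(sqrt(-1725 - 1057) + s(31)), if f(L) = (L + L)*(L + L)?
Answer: sqrt(3100 + I*sqrt(2782)) ≈ 55.68 + 0.4736*I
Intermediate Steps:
f(L) = 4*L**2 (f(L) = (2*L)*(2*L) = 4*L**2)
s(r) = 100*r (s(r) = r*(4*5**2) = r*(4*25) = r*100 = 100*r)
sqrt(sqrt(-1725 - 1057) + s(31)) = sqrt(sqrt(-1725 - 1057) + 100*31) = sqrt(sqrt(-2782) + 3100) = sqrt(I*sqrt(2782) + 3100) = sqrt(3100 + I*sqrt(2782))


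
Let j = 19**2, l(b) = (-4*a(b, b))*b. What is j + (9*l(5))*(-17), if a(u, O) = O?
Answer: 15661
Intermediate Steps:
l(b) = -4*b**2 (l(b) = (-4*b)*b = -4*b**2)
j = 361
j + (9*l(5))*(-17) = 361 + (9*(-4*5**2))*(-17) = 361 + (9*(-4*25))*(-17) = 361 + (9*(-100))*(-17) = 361 - 900*(-17) = 361 + 15300 = 15661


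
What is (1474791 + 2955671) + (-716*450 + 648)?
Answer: 4108910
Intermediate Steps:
(1474791 + 2955671) + (-716*450 + 648) = 4430462 + (-322200 + 648) = 4430462 - 321552 = 4108910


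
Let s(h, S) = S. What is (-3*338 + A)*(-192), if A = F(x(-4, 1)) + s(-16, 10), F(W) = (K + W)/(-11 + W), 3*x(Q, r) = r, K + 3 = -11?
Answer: 192522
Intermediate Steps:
K = -14 (K = -3 - 11 = -14)
x(Q, r) = r/3
F(W) = (-14 + W)/(-11 + W)
A = 361/32 (A = (-14 + (⅓)*1)/(-11 + (⅓)*1) + 10 = (-14 + ⅓)/(-11 + ⅓) + 10 = -41/3/(-32/3) + 10 = -3/32*(-41/3) + 10 = 41/32 + 10 = 361/32 ≈ 11.281)
(-3*338 + A)*(-192) = (-3*338 + 361/32)*(-192) = (-1014 + 361/32)*(-192) = -32087/32*(-192) = 192522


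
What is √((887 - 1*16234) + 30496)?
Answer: √15149 ≈ 123.08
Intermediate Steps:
√((887 - 1*16234) + 30496) = √((887 - 16234) + 30496) = √(-15347 + 30496) = √15149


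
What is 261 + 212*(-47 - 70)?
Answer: -24543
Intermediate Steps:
261 + 212*(-47 - 70) = 261 + 212*(-117) = 261 - 24804 = -24543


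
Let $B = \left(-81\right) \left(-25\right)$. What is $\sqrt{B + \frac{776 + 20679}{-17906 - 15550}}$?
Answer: $\frac{\sqrt{141617041995}}{8364} \approx 44.993$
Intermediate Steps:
$B = 2025$
$\sqrt{B + \frac{776 + 20679}{-17906 - 15550}} = \sqrt{2025 + \frac{776 + 20679}{-17906 - 15550}} = \sqrt{2025 + \frac{21455}{-33456}} = \sqrt{2025 + 21455 \left(- \frac{1}{33456}\right)} = \sqrt{2025 - \frac{21455}{33456}} = \sqrt{\frac{67726945}{33456}} = \frac{\sqrt{141617041995}}{8364}$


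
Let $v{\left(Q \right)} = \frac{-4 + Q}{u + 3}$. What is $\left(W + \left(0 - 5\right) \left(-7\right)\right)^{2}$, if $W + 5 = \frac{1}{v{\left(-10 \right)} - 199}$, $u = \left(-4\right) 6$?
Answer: $\frac{318515409}{354025} \approx 899.7$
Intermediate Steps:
$u = -24$
$v{\left(Q \right)} = \frac{4}{21} - \frac{Q}{21}$ ($v{\left(Q \right)} = \frac{-4 + Q}{-24 + 3} = \frac{-4 + Q}{-21} = \left(-4 + Q\right) \left(- \frac{1}{21}\right) = \frac{4}{21} - \frac{Q}{21}$)
$W = - \frac{2978}{595}$ ($W = -5 + \frac{1}{\left(\frac{4}{21} - - \frac{10}{21}\right) - 199} = -5 + \frac{1}{\left(\frac{4}{21} + \frac{10}{21}\right) - 199} = -5 + \frac{1}{\frac{2}{3} - 199} = -5 + \frac{1}{- \frac{595}{3}} = -5 - \frac{3}{595} = - \frac{2978}{595} \approx -5.005$)
$\left(W + \left(0 - 5\right) \left(-7\right)\right)^{2} = \left(- \frac{2978}{595} + \left(0 - 5\right) \left(-7\right)\right)^{2} = \left(- \frac{2978}{595} - -35\right)^{2} = \left(- \frac{2978}{595} + 35\right)^{2} = \left(\frac{17847}{595}\right)^{2} = \frac{318515409}{354025}$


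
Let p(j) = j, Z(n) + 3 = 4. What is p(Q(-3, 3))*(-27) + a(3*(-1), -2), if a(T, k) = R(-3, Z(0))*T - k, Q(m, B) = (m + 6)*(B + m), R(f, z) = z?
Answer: -1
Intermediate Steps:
Z(n) = 1 (Z(n) = -3 + 4 = 1)
Q(m, B) = (6 + m)*(B + m)
a(T, k) = T - k (a(T, k) = 1*T - k = T - k)
p(Q(-3, 3))*(-27) + a(3*(-1), -2) = ((-3)**2 + 6*3 + 6*(-3) + 3*(-3))*(-27) + (3*(-1) - 1*(-2)) = (9 + 18 - 18 - 9)*(-27) + (-3 + 2) = 0*(-27) - 1 = 0 - 1 = -1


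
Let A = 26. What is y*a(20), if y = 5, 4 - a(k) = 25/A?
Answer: 395/26 ≈ 15.192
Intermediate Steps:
a(k) = 79/26 (a(k) = 4 - 25/26 = 79/26)
y*a(20) = 5*(79/26) = 395/26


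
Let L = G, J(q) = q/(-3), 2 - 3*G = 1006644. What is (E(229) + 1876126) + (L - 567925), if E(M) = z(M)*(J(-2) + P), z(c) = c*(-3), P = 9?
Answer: 2898038/3 ≈ 9.6601e+5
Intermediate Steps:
G = -1006642/3 (G = ⅔ - ⅓*1006644 = ⅔ - 335548 = -1006642/3 ≈ -3.3555e+5)
J(q) = -q/3 (J(q) = q*(-⅓) = -q/3)
L = -1006642/3 ≈ -3.3555e+5
z(c) = -3*c
E(M) = -29*M (E(M) = (-3*M)*(-⅓*(-2) + 9) = (-3*M)*(⅔ + 9) = -3*M*(29/3) = -29*M)
(E(229) + 1876126) + (L - 567925) = (-29*229 + 1876126) + (-1006642/3 - 567925) = (-6641 + 1876126) - 2710417/3 = 1869485 - 2710417/3 = 2898038/3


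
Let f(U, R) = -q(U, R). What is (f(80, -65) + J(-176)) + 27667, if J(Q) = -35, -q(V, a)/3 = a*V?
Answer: 12032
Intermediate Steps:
q(V, a) = -3*V*a (q(V, a) = -3*a*V = -3*V*a)
f(U, R) = 3*R*U (f(U, R) = -(-3)*U*R = -(-3)*R*U = 3*R*U)
(f(80, -65) + J(-176)) + 27667 = (3*(-65)*80 - 35) + 27667 = (-15600 - 35) + 27667 = -15635 + 27667 = 12032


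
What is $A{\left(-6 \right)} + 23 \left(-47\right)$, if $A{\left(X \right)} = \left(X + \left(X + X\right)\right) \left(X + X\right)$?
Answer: $-865$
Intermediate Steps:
$A{\left(X \right)} = 6 X^{2}$ ($A{\left(X \right)} = \left(X + 2 X\right) 2 X = 3 X 2 X = 6 X^{2}$)
$A{\left(-6 \right)} + 23 \left(-47\right) = 6 \left(-6\right)^{2} + 23 \left(-47\right) = 6 \cdot 36 - 1081 = 216 - 1081 = -865$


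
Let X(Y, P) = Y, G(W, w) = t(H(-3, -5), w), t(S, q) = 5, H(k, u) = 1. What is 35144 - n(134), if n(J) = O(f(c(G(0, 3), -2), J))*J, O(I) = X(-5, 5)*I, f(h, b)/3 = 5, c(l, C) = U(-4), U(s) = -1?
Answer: 45194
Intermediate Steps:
G(W, w) = 5
c(l, C) = -1
f(h, b) = 15 (f(h, b) = 3*5 = 15)
O(I) = -5*I
n(J) = -75*J (n(J) = (-5*15)*J = -75*J)
35144 - n(134) = 35144 - (-75)*134 = 35144 - 1*(-10050) = 35144 + 10050 = 45194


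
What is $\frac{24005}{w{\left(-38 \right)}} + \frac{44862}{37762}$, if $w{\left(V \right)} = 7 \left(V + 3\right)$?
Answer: $- \frac{89548562}{925169} \approx -96.792$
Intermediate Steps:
$w{\left(V \right)} = 21 + 7 V$ ($w{\left(V \right)} = 7 \left(3 + V\right) = 21 + 7 V$)
$\frac{24005}{w{\left(-38 \right)}} + \frac{44862}{37762} = \frac{24005}{21 + 7 \left(-38\right)} + \frac{44862}{37762} = \frac{24005}{21 - 266} + 44862 \cdot \frac{1}{37762} = \frac{24005}{-245} + \frac{22431}{18881} = 24005 \left(- \frac{1}{245}\right) + \frac{22431}{18881} = - \frac{4801}{49} + \frac{22431}{18881} = - \frac{89548562}{925169}$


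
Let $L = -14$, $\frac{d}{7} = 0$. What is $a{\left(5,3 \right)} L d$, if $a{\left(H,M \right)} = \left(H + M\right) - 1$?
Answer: $0$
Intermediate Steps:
$d = 0$ ($d = 7 \cdot 0 = 0$)
$a{\left(H,M \right)} = -1 + H + M$
$a{\left(5,3 \right)} L d = \left(-1 + 5 + 3\right) \left(-14\right) 0 = 7 \left(-14\right) 0 = \left(-98\right) 0 = 0$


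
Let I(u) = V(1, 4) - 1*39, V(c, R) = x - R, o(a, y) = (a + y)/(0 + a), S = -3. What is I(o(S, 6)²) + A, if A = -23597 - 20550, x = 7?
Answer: -44183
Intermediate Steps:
o(a, y) = (a + y)/a
V(c, R) = 7 - R
I(u) = -36 (I(u) = (7 - 1*4) - 1*39 = (7 - 4) - 39 = 3 - 39 = -36)
A = -44147
I(o(S, 6)²) + A = -36 - 44147 = -44183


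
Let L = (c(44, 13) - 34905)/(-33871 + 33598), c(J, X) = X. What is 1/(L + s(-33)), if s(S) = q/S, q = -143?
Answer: 7/925 ≈ 0.0075676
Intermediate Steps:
s(S) = -143/S
L = 2684/21 (L = (13 - 34905)/(-33871 + 33598) = -34892/(-273) = -34892*(-1/273) = 2684/21 ≈ 127.81)
1/(L + s(-33)) = 1/(2684/21 - 143/(-33)) = 1/(2684/21 - 143*(-1/33)) = 1/(2684/21 + 13/3) = 1/(925/7) = 7/925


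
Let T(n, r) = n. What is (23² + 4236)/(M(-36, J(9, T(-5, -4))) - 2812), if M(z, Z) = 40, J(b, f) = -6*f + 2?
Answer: -4765/2772 ≈ -1.7190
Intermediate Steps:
J(b, f) = 2 - 6*f
(23² + 4236)/(M(-36, J(9, T(-5, -4))) - 2812) = (23² + 4236)/(40 - 2812) = (529 + 4236)/(-2772) = 4765*(-1/2772) = -4765/2772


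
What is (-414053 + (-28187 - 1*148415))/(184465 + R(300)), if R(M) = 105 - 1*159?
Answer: -590655/184411 ≈ -3.2029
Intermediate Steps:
R(M) = -54 (R(M) = 105 - 159 = -54)
(-414053 + (-28187 - 1*148415))/(184465 + R(300)) = (-414053 + (-28187 - 1*148415))/(184465 - 54) = (-414053 + (-28187 - 148415))/184411 = (-414053 - 176602)*(1/184411) = -590655*1/184411 = -590655/184411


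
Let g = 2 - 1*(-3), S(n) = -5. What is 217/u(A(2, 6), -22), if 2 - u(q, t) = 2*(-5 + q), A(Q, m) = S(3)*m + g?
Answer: 7/2 ≈ 3.5000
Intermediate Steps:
g = 5 (g = 2 + 3 = 5)
A(Q, m) = 5 - 5*m (A(Q, m) = -5*m + 5 = 5 - 5*m)
u(q, t) = 12 - 2*q (u(q, t) = 2 - 2*(-5 + q) = 2 - (-10 + 2*q) = 2 + (10 - 2*q) = 12 - 2*q)
217/u(A(2, 6), -22) = 217/(12 - 2*(5 - 5*6)) = 217/(12 - 2*(5 - 30)) = 217/(12 - 2*(-25)) = 217/(12 + 50) = 217/62 = 217*(1/62) = 7/2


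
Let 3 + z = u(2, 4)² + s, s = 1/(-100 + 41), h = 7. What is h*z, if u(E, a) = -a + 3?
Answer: -833/59 ≈ -14.119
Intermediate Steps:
u(E, a) = 3 - a
s = -1/59 (s = 1/(-59) = -1/59 ≈ -0.016949)
z = -119/59 (z = -3 + ((3 - 1*4)² - 1/59) = -3 + ((3 - 4)² - 1/59) = -3 + ((-1)² - 1/59) = -3 + (1 - 1/59) = -3 + 58/59 = -119/59 ≈ -2.0169)
h*z = 7*(-119/59) = -833/59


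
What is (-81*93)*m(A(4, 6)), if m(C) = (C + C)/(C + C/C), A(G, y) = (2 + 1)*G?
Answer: -180792/13 ≈ -13907.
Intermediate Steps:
A(G, y) = 3*G
m(C) = 2*C/(1 + C) (m(C) = (2*C)/(C + 1) = (2*C)/(1 + C) = 2*C/(1 + C))
(-81*93)*m(A(4, 6)) = (-81*93)*(2*(3*4)/(1 + 3*4)) = -15066*12/(1 + 12) = -15066*12/13 = -7533*24/13 = -180792/13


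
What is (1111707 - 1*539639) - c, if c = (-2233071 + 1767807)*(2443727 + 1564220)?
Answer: 1864754025076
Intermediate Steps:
c = -1864753453008 (c = -465264*4007947 = -1864753453008)
(1111707 - 1*539639) - c = (1111707 - 1*539639) - 1*(-1864753453008) = (1111707 - 539639) + 1864753453008 = 572068 + 1864753453008 = 1864754025076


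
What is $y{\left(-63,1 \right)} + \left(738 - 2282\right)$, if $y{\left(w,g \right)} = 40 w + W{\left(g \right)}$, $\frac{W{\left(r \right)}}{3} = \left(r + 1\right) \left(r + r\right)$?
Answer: $-4052$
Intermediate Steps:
$W{\left(r \right)} = 6 r \left(1 + r\right)$ ($W{\left(r \right)} = 3 \left(r + 1\right) \left(r + r\right) = 3 \left(1 + r\right) 2 r = 3 \cdot 2 r \left(1 + r\right) = 6 r \left(1 + r\right)$)
$y{\left(w,g \right)} = 40 w + 6 g \left(1 + g\right)$
$y{\left(-63,1 \right)} + \left(738 - 2282\right) = \left(40 \left(-63\right) + 6 \cdot 1 \left(1 + 1\right)\right) + \left(738 - 2282\right) = \left(-2520 + 6 \cdot 1 \cdot 2\right) - 1544 = \left(-2520 + 12\right) - 1544 = -2508 - 1544 = -4052$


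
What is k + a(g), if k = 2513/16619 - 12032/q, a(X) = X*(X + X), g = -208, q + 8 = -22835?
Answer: 32848693113643/379627817 ≈ 86529.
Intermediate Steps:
q = -22843 (q = -8 - 22835 = -22843)
a(X) = 2*X² (a(X) = X*(2*X) = 2*X²)
k = 257364267/379627817 (k = 2513/16619 - 12032/(-22843) = 2513*(1/16619) - 12032*(-1/22843) = 2513/16619 + 12032/22843 = 257364267/379627817 ≈ 0.67794)
k + a(g) = 257364267/379627817 + 2*(-208)² = 257364267/379627817 + 2*43264 = 257364267/379627817 + 86528 = 32848693113643/379627817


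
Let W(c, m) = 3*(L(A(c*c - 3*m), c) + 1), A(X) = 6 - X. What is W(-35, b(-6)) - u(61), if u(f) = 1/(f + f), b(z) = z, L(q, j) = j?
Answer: -12445/122 ≈ -102.01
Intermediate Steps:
u(f) = 1/(2*f)
W(c, m) = 3 + 3*c (W(c, m) = 3*(c + 1) = 3*(1 + c) = 3 + 3*c)
W(-35, b(-6)) - u(61) = (3 + 3*(-35)) - 1/(2*61) = (3 - 105) - 1/(2*61) = -102 - 1*1/122 = -102 - 1/122 = -12445/122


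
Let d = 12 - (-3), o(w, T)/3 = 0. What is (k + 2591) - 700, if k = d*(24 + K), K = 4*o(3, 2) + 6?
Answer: 2341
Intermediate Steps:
o(w, T) = 0 (o(w, T) = 3*0 = 0)
K = 6 (K = 4*0 + 6 = 0 + 6 = 6)
d = 15 (d = 12 - 1*(-3) = 12 + 3 = 15)
k = 450 (k = 15*(24 + 6) = 15*30 = 450)
(k + 2591) - 700 = (450 + 2591) - 700 = 3041 - 700 = 2341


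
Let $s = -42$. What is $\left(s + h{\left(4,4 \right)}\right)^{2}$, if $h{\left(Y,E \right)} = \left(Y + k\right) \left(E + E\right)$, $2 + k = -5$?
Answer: $4356$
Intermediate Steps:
$k = -7$ ($k = -2 - 5 = -7$)
$h{\left(Y,E \right)} = 2 E \left(-7 + Y\right)$ ($h{\left(Y,E \right)} = \left(Y - 7\right) \left(E + E\right) = \left(-7 + Y\right) 2 E = 2 E \left(-7 + Y\right)$)
$\left(s + h{\left(4,4 \right)}\right)^{2} = \left(-42 + 2 \cdot 4 \left(-7 + 4\right)\right)^{2} = \left(-42 + 2 \cdot 4 \left(-3\right)\right)^{2} = \left(-42 - 24\right)^{2} = \left(-66\right)^{2} = 4356$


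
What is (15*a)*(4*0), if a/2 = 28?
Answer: 0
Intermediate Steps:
a = 56 (a = 2*28 = 56)
(15*a)*(4*0) = (15*56)*(4*0) = 840*0 = 0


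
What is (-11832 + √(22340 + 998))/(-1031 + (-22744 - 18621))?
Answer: 986/3533 - √23338/42396 ≈ 0.27548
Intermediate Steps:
(-11832 + √(22340 + 998))/(-1031 + (-22744 - 18621)) = (-11832 + √23338)/(-1031 - 41365) = (-11832 + √23338)/(-42396) = (-11832 + √23338)*(-1/42396) = 986/3533 - √23338/42396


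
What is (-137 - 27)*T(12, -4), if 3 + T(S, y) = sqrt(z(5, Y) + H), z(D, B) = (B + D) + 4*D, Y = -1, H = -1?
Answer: 492 - 164*sqrt(23) ≈ -294.52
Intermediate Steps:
z(D, B) = B + 5*D
T(S, y) = -3 + sqrt(23) (T(S, y) = -3 + sqrt((-1 + 5*5) - 1) = -3 + sqrt((-1 + 25) - 1) = -3 + sqrt(24 - 1) = -3 + sqrt(23))
(-137 - 27)*T(12, -4) = (-137 - 27)*(-3 + sqrt(23)) = -164*(-3 + sqrt(23)) = 492 - 164*sqrt(23)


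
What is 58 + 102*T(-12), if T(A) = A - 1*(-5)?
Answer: -656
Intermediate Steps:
T(A) = 5 + A (T(A) = A + 5 = 5 + A)
58 + 102*T(-12) = 58 + 102*(5 - 12) = 58 + 102*(-7) = 58 - 714 = -656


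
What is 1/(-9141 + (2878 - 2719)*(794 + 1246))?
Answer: 1/315219 ≈ 3.1724e-6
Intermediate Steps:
1/(-9141 + (2878 - 2719)*(794 + 1246)) = 1/(-9141 + 159*2040) = 1/(-9141 + 324360) = 1/315219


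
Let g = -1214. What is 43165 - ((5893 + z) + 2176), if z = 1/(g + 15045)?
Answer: 485412775/13831 ≈ 35096.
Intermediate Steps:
z = 1/13831 (z = 1/(-1214 + 15045) = 1/13831 ≈ 7.2301e-5)
43165 - ((5893 + z) + 2176) = 43165 - ((5893 + 1/13831) + 2176) = 43165 - (81506084/13831 + 2176) = 43165 - 1*111602340/13831 = 43165 - 111602340/13831 = 485412775/13831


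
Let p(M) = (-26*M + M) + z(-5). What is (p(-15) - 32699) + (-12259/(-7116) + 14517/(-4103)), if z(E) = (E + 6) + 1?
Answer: -943756757551/29196948 ≈ -32324.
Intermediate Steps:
z(E) = 7 + E (z(E) = (6 + E) + 1 = 7 + E)
p(M) = 2 - 25*M (p(M) = (-26*M + M) + (7 - 5) = -25*M + 2 = 2 - 25*M)
(p(-15) - 32699) + (-12259/(-7116) + 14517/(-4103)) = ((2 - 25*(-15)) - 32699) + (-12259/(-7116) + 14517/(-4103)) = ((2 + 375) - 32699) + (-12259*(-1/7116) + 14517*(-1/4103)) = (377 - 32699) + (12259/7116 - 14517/4103) = -32322 - 53004295/29196948 = -943756757551/29196948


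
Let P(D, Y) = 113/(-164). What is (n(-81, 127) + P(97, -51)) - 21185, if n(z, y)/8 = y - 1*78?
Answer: -3410165/164 ≈ -20794.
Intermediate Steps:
P(D, Y) = -113/164 (P(D, Y) = 113*(-1/164) = -113/164)
n(z, y) = -624 + 8*y (n(z, y) = 8*(y - 1*78) = 8*(y - 78) = 8*(-78 + y) = -624 + 8*y)
(n(-81, 127) + P(97, -51)) - 21185 = ((-624 + 8*127) - 113/164) - 21185 = ((-624 + 1016) - 113/164) - 21185 = (392 - 113/164) - 21185 = 64175/164 - 21185 = -3410165/164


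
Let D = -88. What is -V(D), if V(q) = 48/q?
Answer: 6/11 ≈ 0.54545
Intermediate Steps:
-V(D) = -48/(-88) = -48*(-1)/88 = -1*(-6/11) = 6/11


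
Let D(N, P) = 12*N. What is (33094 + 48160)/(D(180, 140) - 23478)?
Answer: -40627/10659 ≈ -3.8115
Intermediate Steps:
(33094 + 48160)/(D(180, 140) - 23478) = (33094 + 48160)/(12*180 - 23478) = 81254/(2160 - 23478) = 81254/(-21318) = 81254*(-1/21318) = -40627/10659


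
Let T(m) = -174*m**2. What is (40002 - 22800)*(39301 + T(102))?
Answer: -30464655990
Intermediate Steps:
(40002 - 22800)*(39301 + T(102)) = (40002 - 22800)*(39301 - 174*102**2) = 17202*(39301 - 174*10404) = 17202*(39301 - 1810296) = 17202*(-1770995) = -30464655990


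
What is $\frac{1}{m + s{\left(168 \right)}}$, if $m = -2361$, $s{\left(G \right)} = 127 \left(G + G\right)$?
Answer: $\frac{1}{40311} \approx 2.4807 \cdot 10^{-5}$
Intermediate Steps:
$s{\left(G \right)} = 254 G$ ($s{\left(G \right)} = 127 \cdot 2 G = 254 G$)
$\frac{1}{m + s{\left(168 \right)}} = \frac{1}{-2361 + 254 \cdot 168} = \frac{1}{-2361 + 42672} = \frac{1}{40311}$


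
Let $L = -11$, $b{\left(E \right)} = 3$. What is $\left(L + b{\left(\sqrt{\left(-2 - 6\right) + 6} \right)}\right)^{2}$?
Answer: $64$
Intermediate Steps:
$\left(L + b{\left(\sqrt{\left(-2 - 6\right) + 6} \right)}\right)^{2} = \left(-11 + 3\right)^{2} = \left(-8\right)^{2} = 64$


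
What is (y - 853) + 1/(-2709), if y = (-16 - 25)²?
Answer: 2243051/2709 ≈ 828.00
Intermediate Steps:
y = 1681 (y = (-41)² = 1681)
(y - 853) + 1/(-2709) = (1681 - 853) + 1/(-2709) = 828 - 1/2709 = 2243051/2709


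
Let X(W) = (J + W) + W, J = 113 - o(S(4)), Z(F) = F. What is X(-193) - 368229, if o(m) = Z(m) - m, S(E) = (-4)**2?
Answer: -368502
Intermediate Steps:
S(E) = 16
o(m) = 0 (o(m) = m - m = 0)
J = 113 (J = 113 - 1*0 = 113 + 0 = 113)
X(W) = 113 + 2*W (X(W) = (113 + W) + W = 113 + 2*W)
X(-193) - 368229 = (113 + 2*(-193)) - 368229 = (113 - 386) - 368229 = -273 - 368229 = -368502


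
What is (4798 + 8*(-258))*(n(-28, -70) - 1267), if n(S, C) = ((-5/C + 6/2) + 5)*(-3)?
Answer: -24711259/7 ≈ -3.5302e+6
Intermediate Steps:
n(S, C) = -24 + 15/C (n(S, C) = ((-5/C + 6*(½)) + 5)*(-3) = ((-5/C + 3) + 5)*(-3) = ((3 - 5/C) + 5)*(-3) = (8 - 5/C)*(-3) = -24 + 15/C)
(4798 + 8*(-258))*(n(-28, -70) - 1267) = (4798 + 8*(-258))*((-24 + 15/(-70)) - 1267) = (4798 - 2064)*((-24 + 15*(-1/70)) - 1267) = 2734*((-24 - 3/14) - 1267) = 2734*(-339/14 - 1267) = 2734*(-18077/14) = -24711259/7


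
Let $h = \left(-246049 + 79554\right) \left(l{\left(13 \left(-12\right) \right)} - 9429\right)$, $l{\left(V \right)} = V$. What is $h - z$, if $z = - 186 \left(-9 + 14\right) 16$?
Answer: $1595869455$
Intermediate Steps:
$z = -14880$ ($z = - 186 \cdot 5 \cdot 16 = \left(-186\right) 80 = -14880$)
$h = 1595854575$ ($h = \left(-246049 + 79554\right) \left(13 \left(-12\right) - 9429\right) = - 166495 \left(-156 - 9429\right) = \left(-166495\right) \left(-9585\right) = 1595854575$)
$h - z = 1595854575 - -14880 = 1595854575 + 14880 = 1595869455$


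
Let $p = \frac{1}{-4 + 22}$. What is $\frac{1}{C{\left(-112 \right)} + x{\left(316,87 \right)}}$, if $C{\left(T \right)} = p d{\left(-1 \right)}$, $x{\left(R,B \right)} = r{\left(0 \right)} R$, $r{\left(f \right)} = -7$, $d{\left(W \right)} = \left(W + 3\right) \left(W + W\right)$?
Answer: $- \frac{9}{19910} \approx -0.00045203$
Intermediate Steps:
$d{\left(W \right)} = 2 W \left(3 + W\right)$ ($d{\left(W \right)} = \left(3 + W\right) 2 W = 2 W \left(3 + W\right)$)
$x{\left(R,B \right)} = - 7 R$
$p = \frac{1}{18} \approx 0.055556$
$C{\left(T \right)} = - \frac{2}{9}$ ($C{\left(T \right)} = \frac{2 \left(-1\right) \left(3 - 1\right)}{18} = \frac{2 \left(-1\right) 2}{18} = \frac{1}{18} \left(-4\right) = - \frac{2}{9}$)
$\frac{1}{C{\left(-112 \right)} + x{\left(316,87 \right)}} = \frac{1}{- \frac{2}{9} - 2212} = \frac{1}{- \frac{19910}{9}} = - \frac{9}{19910}$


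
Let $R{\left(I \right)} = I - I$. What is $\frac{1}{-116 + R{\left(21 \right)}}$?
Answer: $- \frac{1}{116} \approx -0.0086207$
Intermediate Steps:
$R{\left(I \right)} = 0$
$\frac{1}{-116 + R{\left(21 \right)}} = \frac{1}{-116 + 0} = \frac{1}{-116} = - \frac{1}{116}$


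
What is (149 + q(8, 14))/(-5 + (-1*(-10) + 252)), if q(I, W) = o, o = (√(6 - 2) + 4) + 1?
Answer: 156/257 ≈ 0.60700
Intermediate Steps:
o = 7 (o = (√4 + 4) + 1 = (2 + 4) + 1 = 6 + 1 = 7)
q(I, W) = 7
(149 + q(8, 14))/(-5 + (-1*(-10) + 252)) = (149 + 7)/(-5 + (-1*(-10) + 252)) = 156/(-5 + (10 + 252)) = 156/(-5 + 262) = 156/257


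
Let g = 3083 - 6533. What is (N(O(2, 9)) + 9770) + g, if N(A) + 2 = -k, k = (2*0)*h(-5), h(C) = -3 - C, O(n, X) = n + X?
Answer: 6318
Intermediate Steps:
O(n, X) = X + n
g = -3450
k = 0 (k = (2*0)*(-3 - 1*(-5)) = 0*(-3 + 5) = 0*2 = 0)
N(A) = -2 (N(A) = -2 - 1*0 = -2 + 0 = -2)
(N(O(2, 9)) + 9770) + g = (-2 + 9770) - 3450 = 9768 - 3450 = 6318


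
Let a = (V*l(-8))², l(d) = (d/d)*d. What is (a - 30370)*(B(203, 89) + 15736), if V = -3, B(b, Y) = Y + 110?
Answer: -474767390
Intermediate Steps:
l(d) = d (l(d) = 1*d = d)
B(b, Y) = 110 + Y
a = 576 (a = (-3*(-8))² = 24² = 576)
(a - 30370)*(B(203, 89) + 15736) = (576 - 30370)*((110 + 89) + 15736) = -29794*(199 + 15736) = -29794*15935 = -474767390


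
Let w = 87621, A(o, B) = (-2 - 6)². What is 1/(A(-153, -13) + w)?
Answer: 1/87685 ≈ 1.1404e-5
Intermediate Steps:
A(o, B) = 64 (A(o, B) = (-8)² = 64)
1/(A(-153, -13) + w) = 1/(64 + 87621) = 1/87685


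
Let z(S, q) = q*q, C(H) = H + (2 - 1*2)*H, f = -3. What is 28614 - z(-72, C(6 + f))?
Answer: 28605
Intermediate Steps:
C(H) = H (C(H) = H + (2 - 2)*H = H + 0*H = H + 0 = H)
z(S, q) = q**2
28614 - z(-72, C(6 + f)) = 28614 - (6 - 3)**2 = 28614 - 1*3**2 = 28614 - 1*9 = 28614 - 9 = 28605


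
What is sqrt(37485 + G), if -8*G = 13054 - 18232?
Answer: sqrt(152529)/2 ≈ 195.27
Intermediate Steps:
G = 2589/4 (G = -(13054 - 18232)/8 = -1/8*(-5178) = 2589/4 ≈ 647.25)
sqrt(37485 + G) = sqrt(37485 + 2589/4) = sqrt(152529/4) = sqrt(152529)/2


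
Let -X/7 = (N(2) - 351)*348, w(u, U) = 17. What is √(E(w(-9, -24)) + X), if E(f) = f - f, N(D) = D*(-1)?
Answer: 2*√214977 ≈ 927.31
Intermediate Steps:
N(D) = -D
E(f) = 0
X = 859908 (X = -7*(-1*2 - 351)*348 = -7*(-2 - 351)*348 = -(-2471)*348 = -7*(-122844) = 859908)
√(E(w(-9, -24)) + X) = √(0 + 859908) = √859908 = 2*√214977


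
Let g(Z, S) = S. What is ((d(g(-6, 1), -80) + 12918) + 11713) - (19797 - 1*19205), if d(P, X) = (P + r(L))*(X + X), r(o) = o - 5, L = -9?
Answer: 26119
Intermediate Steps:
r(o) = -5 + o
d(P, X) = 2*X*(-14 + P) (d(P, X) = (P + (-5 - 9))*(X + X) = (P - 14)*(2*X) = (-14 + P)*(2*X) = 2*X*(-14 + P))
((d(g(-6, 1), -80) + 12918) + 11713) - (19797 - 1*19205) = ((2*(-80)*(-14 + 1) + 12918) + 11713) - (19797 - 1*19205) = ((2*(-80)*(-13) + 12918) + 11713) - (19797 - 19205) = ((2080 + 12918) + 11713) - 1*592 = (14998 + 11713) - 592 = 26711 - 592 = 26119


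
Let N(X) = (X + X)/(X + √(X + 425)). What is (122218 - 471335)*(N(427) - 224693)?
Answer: 14235680990034651/181477 + 596291836*√213/181477 ≈ 7.8443e+10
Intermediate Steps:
N(X) = 2*X/(X + √(425 + X)) (N(X) = (2*X)/(X + √(425 + X)) = 2*X/(X + √(425 + X)))
(122218 - 471335)*(N(427) - 224693) = (122218 - 471335)*(2*427/(427 + √(425 + 427)) - 224693) = -349117*(2*427/(427 + √852) - 224693) = -349117*(2*427/(427 + 2*√213) - 224693) = -349117*(854/(427 + 2*√213) - 224693) = -349117*(-224693 + 854/(427 + 2*√213)) = 78444146081 - 298145918/(427 + 2*√213)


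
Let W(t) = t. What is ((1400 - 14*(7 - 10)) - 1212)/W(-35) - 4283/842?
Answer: -68713/5894 ≈ -11.658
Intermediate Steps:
((1400 - 14*(7 - 10)) - 1212)/W(-35) - 4283/842 = ((1400 - 14*(7 - 10)) - 1212)/(-35) - 4283/842 = ((1400 - 14*(-3)) - 1212)*(-1/35) - 4283*1/842 = ((1400 + 42) - 1212)*(-1/35) - 4283/842 = (1442 - 1212)*(-1/35) - 4283/842 = 230*(-1/35) - 4283/842 = -46/7 - 4283/842 = -68713/5894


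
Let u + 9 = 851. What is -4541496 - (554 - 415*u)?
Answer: -4192620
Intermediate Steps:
u = 842 (u = -9 + 851 = 842)
-4541496 - (554 - 415*u) = -4541496 - (554 - 415*842) = -4541496 - (554 - 349430) = -4541496 - 1*(-348876) = -4541496 + 348876 = -4192620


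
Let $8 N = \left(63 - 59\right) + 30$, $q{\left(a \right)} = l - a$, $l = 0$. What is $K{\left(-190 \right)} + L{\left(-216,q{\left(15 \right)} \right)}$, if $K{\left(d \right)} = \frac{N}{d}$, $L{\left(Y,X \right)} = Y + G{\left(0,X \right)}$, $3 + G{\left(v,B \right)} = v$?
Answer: $- \frac{166457}{760} \approx -219.02$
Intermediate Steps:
$G{\left(v,B \right)} = -3 + v$
$q{\left(a \right)} = - a$ ($q{\left(a \right)} = 0 - a = - a$)
$L{\left(Y,X \right)} = -3 + Y$ ($L{\left(Y,X \right)} = Y + \left(-3 + 0\right) = Y - 3 = -3 + Y$)
$N = \frac{17}{4}$ ($N = \frac{\left(63 - 59\right) + 30}{8} = \frac{4 + 30}{8} = \frac{1}{8} \cdot 34 = \frac{17}{4} \approx 4.25$)
$K{\left(d \right)} = \frac{17}{4 d}$
$K{\left(-190 \right)} + L{\left(-216,q{\left(15 \right)} \right)} = \frac{17}{4 \left(-190\right)} - 219 = \frac{17}{4} \left(- \frac{1}{190}\right) - 219 = - \frac{17}{760} - 219 = - \frac{166457}{760}$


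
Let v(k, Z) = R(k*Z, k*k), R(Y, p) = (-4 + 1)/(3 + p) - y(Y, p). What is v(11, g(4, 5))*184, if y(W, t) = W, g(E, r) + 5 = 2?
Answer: 188094/31 ≈ 6067.5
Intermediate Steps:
g(E, r) = -3 (g(E, r) = -5 + 2 = -3)
R(Y, p) = -Y - 3/(3 + p) (R(Y, p) = (-4 + 1)/(3 + p) - Y = -3/(3 + p) - Y = -Y - 3/(3 + p))
v(k, Z) = (-3 - Z*k**3 - 3*Z*k)/(3 + k**2) (v(k, Z) = (-3 - 3*k*Z - k*Z*k*k)/(3 + k*k) = (-3 - 3*Z*k - Z*k*k**2)/(3 + k**2) = (-3 - 3*Z*k - Z*k**3)/(3 + k**2) = (-3 - Z*k**3 - 3*Z*k)/(3 + k**2))
v(11, g(4, 5))*184 = ((-3 - 1*(-3)*11**3 - 3*(-3)*11)/(3 + 11**2))*184 = ((-3 - 1*(-3)*1331 + 99)/(3 + 121))*184 = ((-3 + 3993 + 99)/124)*184 = ((1/124)*4089)*184 = (4089/124)*184 = 188094/31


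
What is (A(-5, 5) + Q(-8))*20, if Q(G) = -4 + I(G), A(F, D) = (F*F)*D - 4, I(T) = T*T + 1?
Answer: 3640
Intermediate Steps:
I(T) = 1 + T**2 (I(T) = T**2 + 1 = 1 + T**2)
A(F, D) = -4 + D*F**2 (A(F, D) = F**2*D - 4 = D*F**2 - 4 = -4 + D*F**2)
Q(G) = -3 + G**2 (Q(G) = -4 + (1 + G**2) = -3 + G**2)
(A(-5, 5) + Q(-8))*20 = ((-4 + 5*(-5)**2) + (-3 + (-8)**2))*20 = ((-4 + 5*25) + (-3 + 64))*20 = ((-4 + 125) + 61)*20 = (121 + 61)*20 = 182*20 = 3640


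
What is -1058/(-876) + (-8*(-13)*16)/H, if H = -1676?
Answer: 39443/183522 ≈ 0.21492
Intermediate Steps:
-1058/(-876) + (-8*(-13)*16)/H = -1058/(-876) + (-8*(-13)*16)/(-1676) = -1058*(-1/876) + (104*16)*(-1/1676) = 529/438 + 1664*(-1/1676) = 529/438 - 416/419 = 39443/183522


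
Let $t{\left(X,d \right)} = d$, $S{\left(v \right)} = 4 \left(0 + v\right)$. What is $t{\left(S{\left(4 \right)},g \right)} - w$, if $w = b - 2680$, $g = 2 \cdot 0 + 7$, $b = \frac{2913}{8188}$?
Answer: $\frac{21998243}{8188} \approx 2686.6$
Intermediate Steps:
$b = \frac{2913}{8188}$ ($b = 2913 \cdot \frac{1}{8188} = \frac{2913}{8188} \approx 0.35576$)
$g = 7$ ($g = 0 + 7 = 7$)
$S{\left(v \right)} = 4 v$
$w = - \frac{21940927}{8188}$ ($w = \frac{2913}{8188} - 2680 = - \frac{21940927}{8188} \approx -2679.6$)
$t{\left(S{\left(4 \right)},g \right)} - w = 7 - - \frac{21940927}{8188} = 7 + \frac{21940927}{8188} = \frac{21998243}{8188}$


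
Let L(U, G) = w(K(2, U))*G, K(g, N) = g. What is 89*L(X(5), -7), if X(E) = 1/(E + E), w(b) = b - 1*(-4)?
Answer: -3738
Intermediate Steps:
w(b) = 4 + b (w(b) = b + 4 = 4 + b)
X(E) = 1/(2*E)
L(U, G) = 6*G (L(U, G) = (4 + 2)*G = 6*G)
89*L(X(5), -7) = 89*(6*(-7)) = 89*(-42) = -3738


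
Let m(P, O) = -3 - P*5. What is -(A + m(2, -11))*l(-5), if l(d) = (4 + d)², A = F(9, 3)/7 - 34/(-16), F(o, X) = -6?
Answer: 657/56 ≈ 11.732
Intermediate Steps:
m(P, O) = -3 - 5*P
A = 71/56 (A = -6/7 - 34/(-16) = -6*⅐ - 34*(-1/16) = -6/7 + 17/8 = 71/56 ≈ 1.2679)
-(A + m(2, -11))*l(-5) = -(71/56 + (-3 - 5*2))*(4 - 5)² = -(71/56 + (-3 - 10))*(-1)² = -(71/56 - 13) = -(-657)/56 = -1*(-657/56) = 657/56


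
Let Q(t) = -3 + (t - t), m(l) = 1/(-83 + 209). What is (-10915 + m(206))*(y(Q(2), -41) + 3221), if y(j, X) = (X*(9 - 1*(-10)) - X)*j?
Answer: -7474695715/126 ≈ -5.9323e+7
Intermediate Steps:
m(l) = 1/126
Q(t) = -3 (Q(t) = -3 + 0 = -3)
y(j, X) = 18*X*j (y(j, X) = (X*(9 + 10) - X)*j = (X*19 - X)*j = (19*X - X)*j = (18*X)*j = 18*X*j)
(-10915 + m(206))*(y(Q(2), -41) + 3221) = (-10915 + 1/126)*(18*(-41)*(-3) + 3221) = -1375289*(2214 + 3221)/126 = -1375289/126*5435 = -7474695715/126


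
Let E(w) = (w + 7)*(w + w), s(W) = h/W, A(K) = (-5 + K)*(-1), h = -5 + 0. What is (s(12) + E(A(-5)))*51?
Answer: 69275/4 ≈ 17319.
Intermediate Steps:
h = -5
A(K) = 5 - K
s(W) = -5/W
E(w) = 2*w*(7 + w) (E(w) = (7 + w)*(2*w) = 2*w*(7 + w))
(s(12) + E(A(-5)))*51 = (-5/12 + 2*(5 - 1*(-5))*(7 + (5 - 1*(-5))))*51 = (-5*1/12 + 2*(5 + 5)*(7 + (5 + 5)))*51 = (-5/12 + 2*10*(7 + 10))*51 = (-5/12 + 2*10*17)*51 = (-5/12 + 340)*51 = (4075/12)*51 = 69275/4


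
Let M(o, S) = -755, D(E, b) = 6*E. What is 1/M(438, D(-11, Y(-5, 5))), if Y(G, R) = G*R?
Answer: -1/755 ≈ -0.0013245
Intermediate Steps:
1/M(438, D(-11, Y(-5, 5))) = 1/(-755) = -1/755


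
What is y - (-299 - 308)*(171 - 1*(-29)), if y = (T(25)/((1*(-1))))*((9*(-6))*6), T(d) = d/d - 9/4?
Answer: 120995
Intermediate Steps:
T(d) = -5/4 (T(d) = 1 - 9*1/4 = 1 - 9/4 = -5/4)
y = -405 (y = (-5/(4*(1*(-1))))*((9*(-6))*6) = (-5/4/(-1))*(-54*6) = -5/4*(-1)*(-324) = (5/4)*(-324) = -405)
y - (-299 - 308)*(171 - 1*(-29)) = -405 - (-299 - 308)*(171 - 1*(-29)) = -405 - (-607)*(171 + 29) = -405 - (-607)*200 = -405 - 1*(-121400) = -405 + 121400 = 120995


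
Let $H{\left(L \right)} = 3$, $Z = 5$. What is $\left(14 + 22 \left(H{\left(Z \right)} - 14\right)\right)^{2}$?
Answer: $51984$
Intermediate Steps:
$\left(14 + 22 \left(H{\left(Z \right)} - 14\right)\right)^{2} = \left(14 + 22 \left(3 - 14\right)\right)^{2} = \left(14 + 22 \left(-11\right)\right)^{2} = \left(14 - 242\right)^{2} = \left(-228\right)^{2} = 51984$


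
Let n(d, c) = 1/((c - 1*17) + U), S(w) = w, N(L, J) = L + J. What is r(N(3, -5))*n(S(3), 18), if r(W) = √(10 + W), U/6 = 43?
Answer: 2*√2/259 ≈ 0.010921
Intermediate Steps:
N(L, J) = J + L
U = 258 (U = 6*43 = 258)
n(d, c) = 1/(241 + c) (n(d, c) = 1/((c - 1*17) + 258) = 1/((c - 17) + 258) = 1/((-17 + c) + 258) = 1/(241 + c))
r(N(3, -5))*n(S(3), 18) = √(10 + (-5 + 3))/(241 + 18) = √(10 - 2)/259 = √8*(1/259) = (2*√2)*(1/259) = 2*√2/259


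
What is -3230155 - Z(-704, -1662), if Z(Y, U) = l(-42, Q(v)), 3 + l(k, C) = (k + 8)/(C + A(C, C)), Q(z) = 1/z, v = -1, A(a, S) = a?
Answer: -3230169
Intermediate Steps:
l(k, C) = -3 + (8 + k)/(2*C) (l(k, C) = -3 + (k + 8)/(C + C) = -3 + (8 + k)/((2*C)) = -3 + (8 + k)*(1/(2*C)) = -3 + (8 + k)/(2*C))
Z(Y, U) = 14 (Z(Y, U) = (8 - 42 - 6/(-1))/(2*(1/(-1))) = (½)*(8 - 42 - 6*(-1))/(-1) = (½)*(-1)*(8 - 42 + 6) = (½)*(-1)*(-28) = 14)
-3230155 - Z(-704, -1662) = -3230155 - 1*14 = -3230155 - 14 = -3230169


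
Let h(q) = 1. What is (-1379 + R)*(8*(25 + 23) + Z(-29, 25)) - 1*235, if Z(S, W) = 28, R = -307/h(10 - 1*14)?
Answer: -694867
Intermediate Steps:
R = -307 (R = -307/1 = -307*1 = -307)
(-1379 + R)*(8*(25 + 23) + Z(-29, 25)) - 1*235 = (-1379 - 307)*(8*(25 + 23) + 28) - 1*235 = -1686*(8*48 + 28) - 235 = -1686*(384 + 28) - 235 = -1686*412 - 235 = -694632 - 235 = -694867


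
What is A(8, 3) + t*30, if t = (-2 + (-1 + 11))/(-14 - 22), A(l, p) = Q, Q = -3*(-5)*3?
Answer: 115/3 ≈ 38.333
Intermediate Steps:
Q = 45 (Q = 15*3 = 45)
A(l, p) = 45
t = -2/9 (t = (-2 + 10)/(-36) = 8*(-1/36) = -2/9 ≈ -0.22222)
A(8, 3) + t*30 = 45 - 2/9*30 = 45 - 20/3 = 115/3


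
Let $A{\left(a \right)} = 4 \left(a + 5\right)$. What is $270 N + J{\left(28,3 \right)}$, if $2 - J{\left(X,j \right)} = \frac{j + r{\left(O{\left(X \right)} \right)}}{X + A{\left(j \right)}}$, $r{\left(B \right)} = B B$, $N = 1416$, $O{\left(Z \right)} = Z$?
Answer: $\frac{22938533}{60} \approx 3.8231 \cdot 10^{5}$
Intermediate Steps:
$A{\left(a \right)} = 20 + 4 a$ ($A{\left(a \right)} = 4 \left(5 + a\right) = 20 + 4 a$)
$r{\left(B \right)} = B^{2}$
$J{\left(X,j \right)} = 2 - \frac{j + X^{2}}{20 + X + 4 j}$ ($J{\left(X,j \right)} = 2 - \frac{j + X^{2}}{X + \left(20 + 4 j\right)} = 2 - \frac{j + X^{2}}{20 + X + 4 j}$)
$270 N + J{\left(28,3 \right)} = 270 \cdot 1416 + \frac{40 - 28^{2} + 2 \cdot 28 + 7 \cdot 3}{20 + 28 + 4 \cdot 3} = 382320 + \frac{40 - 784 + 56 + 21}{20 + 28 + 12} = 382320 + \frac{40 - 784 + 56 + 21}{60} = 382320 + \frac{1}{60} \left(-667\right) = 382320 - \frac{667}{60} = \frac{22938533}{60}$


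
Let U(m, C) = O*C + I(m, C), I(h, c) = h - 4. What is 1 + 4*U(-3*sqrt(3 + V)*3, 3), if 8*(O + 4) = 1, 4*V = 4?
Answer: -267/2 ≈ -133.50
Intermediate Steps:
V = 1 (V = (1/4)*4 = 1)
I(h, c) = -4 + h
O = -31/8 (O = -4 + (1/8)*1 = -4 + 1/8 = -31/8 ≈ -3.8750)
U(m, C) = -4 + m - 31*C/8 (U(m, C) = -31*C/8 + (-4 + m) = -4 + m - 31*C/8)
1 + 4*U(-3*sqrt(3 + V)*3, 3) = 1 + 4*(-4 - 3*sqrt(3 + 1)*3 - 31/8*3) = 1 + 4*(-4 - 3*sqrt(4)*3 - 93/8) = 1 + 4*(-4 - 3*2*3 - 93/8) = 1 + 4*(-4 - 6*3 - 93/8) = 1 + 4*(-4 - 18 - 93/8) = 1 + 4*(-269/8) = 1 - 269/2 = -267/2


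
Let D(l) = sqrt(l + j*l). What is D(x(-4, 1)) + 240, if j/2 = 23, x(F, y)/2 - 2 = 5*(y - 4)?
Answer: 240 + I*sqrt(1222) ≈ 240.0 + 34.957*I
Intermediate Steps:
x(F, y) = -36 + 10*y (x(F, y) = 4 + 2*(5*(y - 4)) = 4 + 2*(5*(-4 + y)) = 4 + 2*(-20 + 5*y) = 4 + (-40 + 10*y) = -36 + 10*y)
j = 46 (j = 2*23 = 46)
D(l) = sqrt(47)*sqrt(l) (D(l) = sqrt(l + 46*l) = sqrt(47*l) = sqrt(47)*sqrt(l))
D(x(-4, 1)) + 240 = sqrt(47)*sqrt(-36 + 10*1) + 240 = sqrt(47)*sqrt(-36 + 10) + 240 = sqrt(47)*sqrt(-26) + 240 = sqrt(47)*(I*sqrt(26)) + 240 = I*sqrt(1222) + 240 = 240 + I*sqrt(1222)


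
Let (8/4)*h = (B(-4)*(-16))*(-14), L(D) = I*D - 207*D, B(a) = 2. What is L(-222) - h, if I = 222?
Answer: -3554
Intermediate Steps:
L(D) = 15*D (L(D) = 222*D - 207*D = 15*D)
h = 224 (h = ((2*(-16))*(-14))/2 = (-32*(-14))/2 = (½)*448 = 224)
L(-222) - h = 15*(-222) - 1*224 = -3330 - 224 = -3554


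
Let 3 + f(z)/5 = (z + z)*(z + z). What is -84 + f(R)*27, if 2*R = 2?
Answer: 51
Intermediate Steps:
R = 1 (R = (½)*2 = 1)
f(z) = -15 + 20*z² (f(z) = -15 + 5*((z + z)*(z + z)) = -15 + 5*((2*z)*(2*z)) = -15 + 5*(4*z²) = -15 + 20*z²)
-84 + f(R)*27 = -84 + (-15 + 20*1²)*27 = -84 + (-15 + 20*1)*27 = -84 + (-15 + 20)*27 = -84 + 5*27 = -84 + 135 = 51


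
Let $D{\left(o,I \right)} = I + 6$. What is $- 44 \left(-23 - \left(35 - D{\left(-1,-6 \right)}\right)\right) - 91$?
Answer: $2461$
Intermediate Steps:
$D{\left(o,I \right)} = 6 + I$
$- 44 \left(-23 - \left(35 - D{\left(-1,-6 \right)}\right)\right) - 91 = - 44 \left(-23 - \left(35 - \left(6 - 6\right)\right)\right) - 91 = - 44 \left(-23 - \left(35 - 0\right)\right) - 91 = - 44 \left(-23 - \left(35 + 0\right)\right) - 91 = - 44 \left(-23 - 35\right) - 91 = \left(-44\right) \left(-58\right) - 91 = 2552 - 91 = 2461$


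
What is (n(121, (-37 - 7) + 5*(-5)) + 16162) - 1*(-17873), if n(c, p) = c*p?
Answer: 25686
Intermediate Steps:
(n(121, (-37 - 7) + 5*(-5)) + 16162) - 1*(-17873) = (121*((-37 - 7) + 5*(-5)) + 16162) - 1*(-17873) = (121*(-44 - 25) + 16162) + 17873 = (121*(-69) + 16162) + 17873 = (-8349 + 16162) + 17873 = 7813 + 17873 = 25686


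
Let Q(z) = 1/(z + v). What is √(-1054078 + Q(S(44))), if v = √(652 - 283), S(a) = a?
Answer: √(-46379431 - 3162234*√41)/√(44 + 3*√41) ≈ 1026.7*I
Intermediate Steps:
v = 3*√41 (v = √369 = 3*√41 ≈ 19.209)
Q(z) = 1/(z + 3*√41)
√(-1054078 + Q(S(44))) = √(-1054078 + 1/(44 + 3*√41))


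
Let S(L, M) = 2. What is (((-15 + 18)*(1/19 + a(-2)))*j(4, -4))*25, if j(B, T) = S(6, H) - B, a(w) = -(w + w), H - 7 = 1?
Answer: -11550/19 ≈ -607.89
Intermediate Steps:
H = 8 (H = 7 + 1 = 8)
a(w) = -2*w
j(B, T) = 2 - B
(((-15 + 18)*(1/19 + a(-2)))*j(4, -4))*25 = (((-15 + 18)*(1/19 - 2*(-2)))*(2 - 1*4))*25 = ((3*(1*(1/19) + 4))*(2 - 4))*25 = ((3*(1/19 + 4))*(-2))*25 = ((3*(77/19))*(-2))*25 = ((231/19)*(-2))*25 = -462/19*25 = -11550/19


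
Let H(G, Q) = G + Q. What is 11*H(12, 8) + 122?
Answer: 342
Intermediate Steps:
11*H(12, 8) + 122 = 11*(12 + 8) + 122 = 11*20 + 122 = 220 + 122 = 342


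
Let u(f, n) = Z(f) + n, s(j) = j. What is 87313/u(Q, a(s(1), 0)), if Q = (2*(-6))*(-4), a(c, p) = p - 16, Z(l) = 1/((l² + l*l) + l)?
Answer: -406529328/74495 ≈ -5457.1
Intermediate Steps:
Z(l) = 1/(l + 2*l²) (Z(l) = 1/((l² + l²) + l) = 1/(2*l² + l) = 1/(l + 2*l²))
a(c, p) = -16 + p
Q = 48 (Q = -12*(-4) = 48)
u(f, n) = n + 1/(f*(1 + 2*f)) (u(f, n) = 1/(f*(1 + 2*f)) + n = n + 1/(f*(1 + 2*f)))
87313/u(Q, a(s(1), 0)) = 87313/((-16 + 0) + 1/(48*(1 + 2*48))) = 87313/(-16 + 1/(48*(1 + 96))) = 87313/(-16 + (1/48)/97) = 87313/(-16 + (1/48)*(1/97)) = 87313/(-16 + 1/4656) = 87313/(-74495/4656) = 87313*(-4656/74495) = -406529328/74495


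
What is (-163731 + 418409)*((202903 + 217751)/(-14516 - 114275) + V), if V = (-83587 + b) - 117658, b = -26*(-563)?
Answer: -470835419458946/9907 ≈ -4.7526e+10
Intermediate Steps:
b = 14638
V = -186607 (V = (-83587 + 14638) - 117658 = -68949 - 117658 = -186607)
(-163731 + 418409)*((202903 + 217751)/(-14516 - 114275) + V) = (-163731 + 418409)*((202903 + 217751)/(-14516 - 114275) - 186607) = 254678*(420654/(-128791) - 186607) = 254678*(420654*(-1/128791) - 186607) = 254678*(-32358/9907 - 186607) = 254678*(-1848747907/9907) = -470835419458946/9907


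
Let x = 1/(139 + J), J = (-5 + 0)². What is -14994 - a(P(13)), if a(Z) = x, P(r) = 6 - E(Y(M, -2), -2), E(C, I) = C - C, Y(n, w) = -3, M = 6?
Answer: -2459017/164 ≈ -14994.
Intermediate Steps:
J = 25 (J = (-5)² = 25)
E(C, I) = 0
P(r) = 6 (P(r) = 6 - 1*0 = 6 + 0 = 6)
x = 1/164 (x = 1/(139 + 25) = 1/164 ≈ 0.0060976)
a(Z) = 1/164
-14994 - a(P(13)) = -14994 - 1*1/164 = -14994 - 1/164 = -2459017/164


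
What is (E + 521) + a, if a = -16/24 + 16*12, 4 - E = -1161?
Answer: 5632/3 ≈ 1877.3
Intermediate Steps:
E = 1165 (E = 4 - 1*(-1161) = 4 + 1161 = 1165)
a = 574/3 (a = -16*1/24 + 192 = -⅔ + 192 = 574/3 ≈ 191.33)
(E + 521) + a = (1165 + 521) + 574/3 = 1686 + 574/3 = 5632/3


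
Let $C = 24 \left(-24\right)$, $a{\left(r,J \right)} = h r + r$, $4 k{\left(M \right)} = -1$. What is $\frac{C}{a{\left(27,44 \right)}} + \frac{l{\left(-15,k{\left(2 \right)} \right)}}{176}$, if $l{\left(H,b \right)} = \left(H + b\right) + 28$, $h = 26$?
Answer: $- \frac{40925}{57024} \approx -0.71768$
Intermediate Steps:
$k{\left(M \right)} = - \frac{1}{4}$ ($k{\left(M \right)} = \frac{1}{4} \left(-1\right) = - \frac{1}{4}$)
$a{\left(r,J \right)} = 27 r$ ($a{\left(r,J \right)} = 26 r + r = 27 r$)
$C = -576$
$l{\left(H,b \right)} = 28 + H + b$
$\frac{C}{a{\left(27,44 \right)}} + \frac{l{\left(-15,k{\left(2 \right)} \right)}}{176} = - \frac{576}{27 \cdot 27} + \frac{28 - 15 - \frac{1}{4}}{176} = - \frac{576}{729} + \frac{51}{4} \cdot \frac{1}{176} = \left(-576\right) \frac{1}{729} + \frac{51}{704} = - \frac{64}{81} + \frac{51}{704} = - \frac{40925}{57024}$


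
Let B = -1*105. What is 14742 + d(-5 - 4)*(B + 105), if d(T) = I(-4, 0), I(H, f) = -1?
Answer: 14742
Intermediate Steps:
d(T) = -1
B = -105
14742 + d(-5 - 4)*(B + 105) = 14742 - (-105 + 105) = 14742 - 1*0 = 14742 + 0 = 14742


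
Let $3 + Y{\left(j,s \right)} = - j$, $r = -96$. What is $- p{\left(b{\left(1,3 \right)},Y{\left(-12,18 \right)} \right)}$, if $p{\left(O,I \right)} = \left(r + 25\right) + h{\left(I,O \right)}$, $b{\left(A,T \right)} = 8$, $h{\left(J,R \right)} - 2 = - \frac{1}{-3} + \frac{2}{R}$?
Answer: $\frac{821}{12} \approx 68.417$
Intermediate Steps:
$Y{\left(j,s \right)} = -3 - j$
$h{\left(J,R \right)} = \frac{7}{3} + \frac{2}{R}$ ($h{\left(J,R \right)} = 2 + \left(- \frac{1}{-3} + \frac{2}{R}\right) = 2 + \left(\left(-1\right) \left(- \frac{1}{3}\right) + \frac{2}{R}\right) = 2 + \left(\frac{1}{3} + \frac{2}{R}\right) = \frac{7}{3} + \frac{2}{R}$)
$p{\left(O,I \right)} = - \frac{206}{3} + \frac{2}{O}$ ($p{\left(O,I \right)} = \left(-96 + 25\right) + \left(\frac{7}{3} + \frac{2}{O}\right) = -71 + \left(\frac{7}{3} + \frac{2}{O}\right) = - \frac{206}{3} + \frac{2}{O}$)
$- p{\left(b{\left(1,3 \right)},Y{\left(-12,18 \right)} \right)} = - (- \frac{206}{3} + \frac{2}{8}) = - (- \frac{206}{3} + 2 \cdot \frac{1}{8}) = - (- \frac{206}{3} + \frac{1}{4}) = \left(-1\right) \left(- \frac{821}{12}\right) = \frac{821}{12}$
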